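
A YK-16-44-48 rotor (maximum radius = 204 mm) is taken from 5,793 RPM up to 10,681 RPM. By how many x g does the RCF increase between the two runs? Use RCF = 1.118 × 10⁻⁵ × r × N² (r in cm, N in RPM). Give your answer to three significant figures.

≈ 18400 x g

r = 204 mm = 20.4 cm
RCF₁ = 1.118 × 10⁻⁵ × 20.4 × (5793)² = 1.118 × 10⁻⁵ × 20.4 × 33,558,849 ≈ 7,653.8 × g
RCF₂ = 1.118 × 10⁻⁵ × 20.4 × (10681)² = 1.118 × 10⁻⁵ × 20.4 × 114,083,761 ≈ 26,019.3 × g
Increase = 26,019.3 − 7,653.8 = 18,365.5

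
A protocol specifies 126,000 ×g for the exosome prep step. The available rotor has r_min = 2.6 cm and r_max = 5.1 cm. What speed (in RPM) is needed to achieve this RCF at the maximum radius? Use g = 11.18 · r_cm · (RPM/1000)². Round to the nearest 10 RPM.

47010 RPM

Use r_max = 5.1 cm.
RCF = 11.18 × r × (N/1000)²
126,000 = 11.18 × 5.1 × (N/1000)²
(N/1000)² = 126,000 / 57.018 = 2209.828
N = 1000 × √2209.828 ≈ 47,008.8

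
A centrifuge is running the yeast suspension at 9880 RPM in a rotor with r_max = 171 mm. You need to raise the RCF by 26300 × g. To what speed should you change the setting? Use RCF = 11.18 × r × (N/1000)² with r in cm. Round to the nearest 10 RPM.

≈ 15340 RPM

r = 171 mm = 17.1 cm
Current RCF = 11.18 × 17.1 × (9.88)² = 11.18 × 17.1 × 97.6144 ≈ 18,661.7 × g
Target RCF = 18,661.7 + 26,300 = 44,961.7 × g
(N/1000)² = 44,961.7 / 191.178 = 235.1824
N = 1000 × √235.1824 ≈ 15,335.7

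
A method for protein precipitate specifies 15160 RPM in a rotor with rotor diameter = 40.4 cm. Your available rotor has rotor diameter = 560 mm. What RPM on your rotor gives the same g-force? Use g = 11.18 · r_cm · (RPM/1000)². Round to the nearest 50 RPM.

≈ 12900 RPM

Original rotor: r = 40.4 / 2 = 20.2 cm
RCF_original = 11.18 × 20.2 × (15.16)² = 11.18 × 20.2 × 229.8256 ≈ 51,902.9 × g
Your rotor: r = 560 mm / 2 = 280 mm = 28 cm
51,902.9 = 11.18 × 28 × (N/1000)²
(N/1000)² = 51,902.9 / 313.04 = 165.8028
N = 1000 × √165.8028 ≈ 12,876.4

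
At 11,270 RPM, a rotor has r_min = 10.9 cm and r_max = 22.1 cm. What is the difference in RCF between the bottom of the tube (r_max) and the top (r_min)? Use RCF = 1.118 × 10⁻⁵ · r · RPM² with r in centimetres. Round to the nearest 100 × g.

RCF_max = 1.118 × 10⁻⁵ × 22.1 × (11270)² = 1.118 × 10⁻⁵ × 22.1 × 127,012,900 ≈ 31,382.1 × g
RCF_min = 1.118 × 10⁻⁵ × 10.9 × (11270)² = 1.118 × 10⁻⁵ × 10.9 × 127,012,900 ≈ 15,478 × g
ΔRCF = 31,382.1 − 15,478 = 15,904.1

15900 x g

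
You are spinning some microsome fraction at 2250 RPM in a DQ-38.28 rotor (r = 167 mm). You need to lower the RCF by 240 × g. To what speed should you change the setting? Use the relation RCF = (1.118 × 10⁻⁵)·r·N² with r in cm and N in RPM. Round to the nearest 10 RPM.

1940 RPM

r = 167 mm = 16.7 cm
Current RCF = 1.118 × 10⁻⁵ × 16.7 × (2250)² = 1.118 × 10⁻⁵ × 16.7 × 5,062,500 ≈ 945.2 × g
Target RCF = 945.2 − 240 = 705.2 × g
N² = 705.2 / (18.6706 × 10⁻⁵) = 3,777,061
N ≈ √3,777,061 ≈ 1,943.5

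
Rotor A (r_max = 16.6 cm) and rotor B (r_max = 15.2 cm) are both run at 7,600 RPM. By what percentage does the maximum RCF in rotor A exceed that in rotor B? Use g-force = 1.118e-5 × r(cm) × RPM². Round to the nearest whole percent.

9%

At equal RPM, RCF scales linearly with r: ratio = 16.6 / 15.2 = 1.0921.
So rotor A delivers 9.2% more g-force.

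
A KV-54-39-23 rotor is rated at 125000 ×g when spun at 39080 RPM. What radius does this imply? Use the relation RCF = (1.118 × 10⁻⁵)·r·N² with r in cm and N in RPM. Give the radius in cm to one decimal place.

7.3 cm

RCF = 1.118 × 10⁻⁵ × r × N²
125000 = 1.118 × 10⁻⁵ × r × (39080)²
r = 125000 / (1.118 × 10⁻⁵ × 1,527,246,400) = 125000 / 17074.61 ≈ 7.321 cm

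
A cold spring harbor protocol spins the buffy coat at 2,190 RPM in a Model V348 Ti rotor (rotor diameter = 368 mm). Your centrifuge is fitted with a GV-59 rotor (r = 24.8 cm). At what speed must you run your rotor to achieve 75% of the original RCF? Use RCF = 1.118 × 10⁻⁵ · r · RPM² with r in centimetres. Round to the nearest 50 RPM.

1650 RPM

Original rotor: r = 368 mm / 2 = 184 mm = 18.4 cm
RCF_original = 1.118 × 10⁻⁵ × 18.4 × (2190)² = 1.118 × 10⁻⁵ × 18.4 × 4,796,100 ≈ 986.6 × g
Target RCF = 0.75 × 986.6 ≈ 740 × g
740 = 1.118 × 10⁻⁵ × 24.8 × N²
N² = 740 / (27.7264 × 10⁻⁵) = 2,668,936
N ≈ √2,668,936 ≈ 1,633.7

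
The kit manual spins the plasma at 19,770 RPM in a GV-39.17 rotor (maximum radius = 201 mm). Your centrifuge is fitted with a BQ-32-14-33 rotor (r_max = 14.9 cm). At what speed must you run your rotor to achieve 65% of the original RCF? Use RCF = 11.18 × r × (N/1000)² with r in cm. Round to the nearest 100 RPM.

18500 RPM

Original rotor: r = 201 mm = 20.1 cm
RCF_original = 11.18 × 20.1 × (19.77)² = 11.18 × 20.1 × 390.8529 ≈ 87,831.7 × g
Target RCF = 0.65 × 87,831.7 ≈ 57,090.6 × g
57,090.6 = 11.18 × 14.9 × (N/1000)²
(N/1000)² = 57,090.6 / 166.582 = 342.7177
N = 1000 × √342.7177 ≈ 18,512.6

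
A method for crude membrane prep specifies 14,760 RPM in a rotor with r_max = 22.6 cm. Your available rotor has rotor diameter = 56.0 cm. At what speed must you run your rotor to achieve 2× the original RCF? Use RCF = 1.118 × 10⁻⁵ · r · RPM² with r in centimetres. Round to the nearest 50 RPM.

18750 RPM

RCF = 1.118 × 10⁻⁵ × r × N²
RCF_original = 1.118 × 10⁻⁵ × 22.6 × (14760)² = 1.118 × 10⁻⁵ × 22.6 × 217,857,600 ≈ 55,045.6 × g
Target RCF = 2 × 55,045.6 ≈ 110,091.2 × g
Your rotor: r = 56.0 / 2 = 28 cm
110,091.2 = 1.118 × 10⁻⁵ × 28 × N²
N² = 110,091.2 / (31.304 × 10⁻⁵) = 351,684,130
N ≈ √351,684,130 ≈ 18,753.2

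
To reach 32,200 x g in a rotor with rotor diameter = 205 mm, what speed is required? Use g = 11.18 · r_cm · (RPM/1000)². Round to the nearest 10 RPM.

r = 205 mm / 2 = 102.5 mm = 10.25 cm
32,200 = 11.18 × 10.25 × (N/1000)²
(N/1000)² = 32,200 / 114.595 = 280.9896
N = 1000 × √280.9896 ≈ 16,762.7

N ≈ 16760 RPM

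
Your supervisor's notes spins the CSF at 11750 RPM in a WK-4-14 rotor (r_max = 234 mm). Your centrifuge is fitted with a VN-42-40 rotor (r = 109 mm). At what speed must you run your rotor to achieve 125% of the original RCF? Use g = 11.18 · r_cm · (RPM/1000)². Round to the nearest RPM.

≈ 19248 RPM

Original rotor: r = 234 mm = 23.4 cm
RCF = 11.18 × r × (N/1000)²
RCF_original = 11.18 × 23.4 × (11.75)² = 11.18 × 23.4 × 138.0625 ≈ 36,118.8 × g
Target RCF = 1.25 × 36,118.8 ≈ 45,148.5 × g
Your rotor: r = 109 mm = 10.9 cm
45,148.5 = 11.18 × 10.9 × (N/1000)²
(N/1000)² = 45,148.5 / 121.862 = 370.4887
N = 1000 × √370.4887 ≈ 19,248.1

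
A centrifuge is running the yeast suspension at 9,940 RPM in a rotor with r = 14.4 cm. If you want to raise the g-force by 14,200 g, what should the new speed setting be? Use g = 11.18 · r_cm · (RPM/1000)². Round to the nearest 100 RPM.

≈ 13700 RPM

Current RCF = 11.18 × 14.4 × (9.94)² = 11.18 × 14.4 × 98.8036 ≈ 15,906.6 × g
Target RCF = 15,906.6 + 14,200 = 30,106.6 × g
(N/1000)² = 30,106.6 / 160.992 = 187.0068
N = 1000 × √187.0068 ≈ 13,675.0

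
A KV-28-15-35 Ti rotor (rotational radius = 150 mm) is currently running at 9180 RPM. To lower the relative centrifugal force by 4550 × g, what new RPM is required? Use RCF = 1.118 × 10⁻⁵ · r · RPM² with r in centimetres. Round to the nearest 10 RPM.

r = 150 mm = 15.0 cm
Current RCF = 1.118 × 10⁻⁵ × 15 × (9180)² = 1.118 × 10⁻⁵ × 15 × 84,272,400 ≈ 14,132.5 × g
Target RCF = 14,132.5 − 4,550 = 9,582.5 × g
N² = 9,582.5 / (16.77 × 10⁻⁵) = 57,140,727
N ≈ √57,140,727 ≈ 7,559.1

7560 RPM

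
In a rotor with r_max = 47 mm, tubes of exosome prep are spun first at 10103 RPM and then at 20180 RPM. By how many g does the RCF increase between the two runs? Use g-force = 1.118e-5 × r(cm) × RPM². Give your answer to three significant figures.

r = 47 mm = 4.7 cm
RCF₁ = 1.118 × 10⁻⁵ × 4.7 × (10103)² = 1.118 × 10⁻⁵ × 4.7 × 102,070,609 ≈ 5,363.4 × g
RCF₂ = 1.118 × 10⁻⁵ × 4.7 × (20180)² = 1.118 × 10⁻⁵ × 4.7 × 407,232,400 ≈ 21,398.4 × g
Increase = 21,398.4 − 5,363.4 = 16,035

16000 g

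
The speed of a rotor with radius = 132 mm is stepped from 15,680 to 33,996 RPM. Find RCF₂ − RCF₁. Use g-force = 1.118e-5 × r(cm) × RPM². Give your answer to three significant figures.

134000 ×g

r = 132 mm = 13.2 cm
RCF₁ = 1.118 × 10⁻⁵ × 13.2 × (15680)² = 1.118 × 10⁻⁵ × 13.2 × 245,862,400 ≈ 36,283.4 × g
RCF₂ = 1.118 × 10⁻⁵ × 13.2 × (33996)² = 1.118 × 10⁻⁵ × 13.2 × 1,155,728,016 ≈ 170,557.7 × g
Increase = 170,557.7 − 36,283.4 = 134,274.3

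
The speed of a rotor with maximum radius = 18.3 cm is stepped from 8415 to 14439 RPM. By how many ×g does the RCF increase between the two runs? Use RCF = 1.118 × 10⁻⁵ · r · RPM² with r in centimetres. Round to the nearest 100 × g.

28200 ×g

RCF₁ = 1.118 × 10⁻⁵ × 18.3 × (8415)² = 1.118 × 10⁻⁵ × 18.3 × 70,812,225 ≈ 14,487.8 × g
RCF₂ = 1.118 × 10⁻⁵ × 18.3 × (14439)² = 1.118 × 10⁻⁵ × 18.3 × 208,484,721 ≈ 42,654.7 × g
Increase = 42,654.7 − 14,487.8 = 28,166.9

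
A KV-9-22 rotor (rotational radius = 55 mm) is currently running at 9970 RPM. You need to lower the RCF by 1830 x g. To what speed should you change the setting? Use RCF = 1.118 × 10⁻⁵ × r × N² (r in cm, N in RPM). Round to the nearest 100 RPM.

≈ 8300 RPM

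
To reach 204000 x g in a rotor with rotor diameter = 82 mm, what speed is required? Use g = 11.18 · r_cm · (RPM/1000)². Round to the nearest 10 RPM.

r = 82 mm / 2 = 41 mm = 4.1 cm
204,000 = 11.18 × 4.1 × (N/1000)²
(N/1000)² = 204,000 / 45.838 = 4450.456
N = 1000 × √4450.456 ≈ 66,711.7

≈ 66710 RPM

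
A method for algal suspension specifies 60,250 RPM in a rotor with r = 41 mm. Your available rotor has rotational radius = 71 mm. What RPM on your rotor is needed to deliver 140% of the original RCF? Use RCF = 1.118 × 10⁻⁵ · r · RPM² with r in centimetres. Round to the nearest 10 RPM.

Original rotor: r = 41 mm = 4.1 cm
RCF_original = 1.118 × 10⁻⁵ × 4.1 × (60250)² = 1.118 × 10⁻⁵ × 4.1 × 3,630,062,500 ≈ 166,394.8 × g
Target RCF = 1.4 × 166,394.8 ≈ 232,952.7 × g
Your rotor: r = 71 mm = 7.1 cm
232,952.7 = 1.118 × 10⁻⁵ × 7.1 × N²
N² = 232,952.7 / (7.9378 × 10⁻⁵) = 2,934,726,247
N ≈ √2,934,726,247 ≈ 54,173.1

≈ 54170 RPM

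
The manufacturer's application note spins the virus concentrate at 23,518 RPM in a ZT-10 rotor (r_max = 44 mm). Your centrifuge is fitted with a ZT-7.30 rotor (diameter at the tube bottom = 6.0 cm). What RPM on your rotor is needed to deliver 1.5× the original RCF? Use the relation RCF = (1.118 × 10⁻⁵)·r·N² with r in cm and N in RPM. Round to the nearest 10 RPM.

Original rotor: r = 44 mm = 4.4 cm
RCF = 1.118 × 10⁻⁵ × r × N²
RCF_original = 1.118 × 10⁻⁵ × 4.4 × (23518)² = 1.118 × 10⁻⁵ × 4.4 × 553,096,324 ≈ 27,207.9 × g
Target RCF = 1.5 × 27,207.9 ≈ 40,811.9 × g
Your rotor: r = 6.0 / 2 = 3 cm
40,811.9 = 1.118 × 10⁻⁵ × 3 × N²
N² = 40,811.9 / (3.354 × 10⁻⁵) = 1,216,812,761
N ≈ √1,216,812,761 ≈ 34,882.8

≈ 34880 RPM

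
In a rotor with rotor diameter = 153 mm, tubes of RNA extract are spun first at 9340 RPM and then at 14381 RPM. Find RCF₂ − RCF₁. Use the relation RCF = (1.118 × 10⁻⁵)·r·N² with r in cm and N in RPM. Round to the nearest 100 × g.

r = 153 mm / 2 = 76.5 mm = 7.65 cm
RCF₁ = 1.118 × 10⁻⁵ × 7.65 × (9340)² = 1.118 × 10⁻⁵ × 7.65 × 87,235,600 ≈ 7,461 × g
RCF₂ = 1.118 × 10⁻⁵ × 7.65 × (14381)² = 1.118 × 10⁻⁵ × 7.65 × 206,813,161 ≈ 17,688.1 × g
Increase = 17,688.1 − 7,461 = 10,227.1

≈ 10200 g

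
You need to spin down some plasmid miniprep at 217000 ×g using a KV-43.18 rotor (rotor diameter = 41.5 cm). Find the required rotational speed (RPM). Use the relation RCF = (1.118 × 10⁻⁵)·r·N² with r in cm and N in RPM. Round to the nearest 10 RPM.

r = 41.5 / 2 = 20.75 cm
217,000 = 1.118 × 10⁻⁵ × 20.75 × N²
N² = 217,000 / (23.1985 × 10⁻⁵) = 935,405,306
N ≈ √935,405,306 ≈ 30,584.4

30580 RPM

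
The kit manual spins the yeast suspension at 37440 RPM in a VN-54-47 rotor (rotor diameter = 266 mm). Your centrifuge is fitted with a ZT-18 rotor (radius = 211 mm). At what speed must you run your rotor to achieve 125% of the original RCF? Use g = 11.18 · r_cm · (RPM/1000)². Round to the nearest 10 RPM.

33230 RPM

Original rotor: r = 266 mm / 2 = 133 mm = 13.3 cm
RCF_original = 11.18 × 13.3 × (37.44)² = 11.18 × 13.3 × 1,401.7536 ≈ 208,432.3 × g
Target RCF = 1.25 × 208,432.3 ≈ 260,540.4 × g
Your rotor: r = 211 mm = 21.1 cm
260,540.4 = 11.18 × 21.1 × (N/1000)²
(N/1000)² = 260,540.4 / 235.898 = 1104.462
N = 1000 × √1104.462 ≈ 33,233.4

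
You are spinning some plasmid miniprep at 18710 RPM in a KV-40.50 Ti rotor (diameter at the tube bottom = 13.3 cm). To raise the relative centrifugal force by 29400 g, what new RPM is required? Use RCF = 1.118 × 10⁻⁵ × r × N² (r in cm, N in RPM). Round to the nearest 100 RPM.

27300 RPM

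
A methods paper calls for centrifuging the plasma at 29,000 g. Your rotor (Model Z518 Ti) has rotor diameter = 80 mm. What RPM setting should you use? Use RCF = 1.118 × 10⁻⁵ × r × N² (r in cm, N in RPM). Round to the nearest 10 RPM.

N ≈ 25470 RPM

r = 80 mm / 2 = 40 mm = 4 cm
RCF = 1.118 × 10⁻⁵ × r × N²
29,000 = 1.118 × 10⁻⁵ × 4 × N²
N² = 29,000 / (4.472 × 10⁻⁵) = 648,479,428
N ≈ √648,479,428 ≈ 25,465.3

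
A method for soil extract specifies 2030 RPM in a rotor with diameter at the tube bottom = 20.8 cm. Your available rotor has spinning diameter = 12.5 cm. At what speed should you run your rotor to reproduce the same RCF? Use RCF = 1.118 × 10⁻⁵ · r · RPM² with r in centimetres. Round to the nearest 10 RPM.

≈ 2620 RPM

Original rotor: r = 20.8 / 2 = 10.4 cm
RCF = 1.118 × 10⁻⁵ × r × N²
RCF_original = 1.118 × 10⁻⁵ × 10.4 × (2030)² = 1.118 × 10⁻⁵ × 10.4 × 4,120,900 ≈ 479.1 × g
Your rotor: r = 12.5 / 2 = 6.25 cm
479.1 = 1.118 × 10⁻⁵ × 6.25 × N²
N² = 479.1 / (6.9875 × 10⁻⁵) = 6,856,530
N ≈ √6,856,530 ≈ 2,618.5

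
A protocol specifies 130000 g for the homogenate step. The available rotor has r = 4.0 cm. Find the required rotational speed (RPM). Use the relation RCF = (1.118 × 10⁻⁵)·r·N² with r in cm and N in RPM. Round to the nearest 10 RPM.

RCF = 1.118 × 10⁻⁵ × r × N²
130,000 = 1.118 × 10⁻⁵ × 4 × N²
N² = 130,000 / (4.472 × 10⁻⁵) = 2,906,976,744
N ≈ √2,906,976,744 ≈ 53,916.4

53920 RPM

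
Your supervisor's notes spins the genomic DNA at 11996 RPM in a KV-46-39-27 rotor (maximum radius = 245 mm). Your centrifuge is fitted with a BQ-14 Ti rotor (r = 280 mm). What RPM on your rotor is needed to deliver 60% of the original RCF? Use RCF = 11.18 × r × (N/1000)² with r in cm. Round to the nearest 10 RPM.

Original rotor: r = 245 mm = 24.5 cm
RCF = 11.18 × r × (N/1000)²
RCF_original = 11.18 × 24.5 × (11.996)² = 11.18 × 24.5 × 143.904016 ≈ 39,416.7 × g
Target RCF = 0.6 × 39,416.7 ≈ 23,650 × g
Your rotor: r = 280 mm = 28.0 cm
23,650 = 11.18 × 28 × (N/1000)²
(N/1000)² = 23,650 / 313.04 = 75.54945
N = 1000 × √75.54945 ≈ 8,691.9

≈ 8690 RPM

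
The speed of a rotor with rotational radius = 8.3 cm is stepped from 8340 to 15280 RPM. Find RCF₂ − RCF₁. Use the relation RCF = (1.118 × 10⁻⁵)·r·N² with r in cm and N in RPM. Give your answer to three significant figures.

RCF₁ = 1.118 × 10⁻⁵ × 8.3 × (8340)² = 1.118 × 10⁻⁵ × 8.3 × 69,555,600 ≈ 6,454.3 × g
RCF₂ = 1.118 × 10⁻⁵ × 8.3 × (15280)² = 1.118 × 10⁻⁵ × 8.3 × 233,478,400 ≈ 21,665.4 × g
Increase = 21,665.4 − 6,454.3 = 15,211.1

15200 g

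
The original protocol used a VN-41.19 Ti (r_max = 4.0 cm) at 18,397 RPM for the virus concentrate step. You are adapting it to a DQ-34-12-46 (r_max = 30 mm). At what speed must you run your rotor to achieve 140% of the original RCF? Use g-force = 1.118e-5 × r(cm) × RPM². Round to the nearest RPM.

RCF_original = 1.118 × 10⁻⁵ × 4 × (18397)² = 1.118 × 10⁻⁵ × 4 × 338,449,609 ≈ 15,135.5 × g
Target RCF = 1.4 × 15,135.5 ≈ 21,189.7 × g
Your rotor: r = 30 mm = 3.0 cm
21,189.7 = 1.118 × 10⁻⁵ × 3 × N²
N² = 21,189.7 / (3.354 × 10⁻⁵) = 631,774,001
N ≈ √631,774,001 ≈ 25,135.1

25135 RPM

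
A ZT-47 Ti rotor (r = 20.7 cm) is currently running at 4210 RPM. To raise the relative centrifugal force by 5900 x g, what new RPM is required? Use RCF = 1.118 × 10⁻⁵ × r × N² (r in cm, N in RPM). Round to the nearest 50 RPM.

N₂ ≈ 6550 RPM

Current RCF = 1.118 × 10⁻⁵ × 20.7 × (4210)² = 1.118 × 10⁻⁵ × 20.7 × 17,724,100 ≈ 4,101.8 × g
Target RCF = 4,101.8 + 5,900 = 10,001.8 × g
N² = 10,001.8 / (23.1426 × 10⁻⁵) = 43,218,135
N ≈ √43,218,135 ≈ 6,574.1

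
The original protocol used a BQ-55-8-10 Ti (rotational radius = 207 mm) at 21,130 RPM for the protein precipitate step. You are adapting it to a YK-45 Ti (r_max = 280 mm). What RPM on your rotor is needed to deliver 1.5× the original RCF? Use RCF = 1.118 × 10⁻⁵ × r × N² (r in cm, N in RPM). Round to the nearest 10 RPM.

22250 RPM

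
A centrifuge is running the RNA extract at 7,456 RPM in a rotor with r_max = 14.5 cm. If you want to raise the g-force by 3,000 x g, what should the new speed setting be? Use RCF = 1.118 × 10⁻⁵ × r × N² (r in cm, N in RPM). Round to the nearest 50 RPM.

Current RCF = 1.118 × 10⁻⁵ × 14.5 × (7456)² = 1.118 × 10⁻⁵ × 14.5 × 55,591,936 ≈ 9,012 × g
Target RCF = 9,012 + 3,000 = 12,012 × g
N² = 12,012 / (16.211 × 10⁻⁵) = 74,097,835
N ≈ √74,097,835 ≈ 8,608.0

8600 RPM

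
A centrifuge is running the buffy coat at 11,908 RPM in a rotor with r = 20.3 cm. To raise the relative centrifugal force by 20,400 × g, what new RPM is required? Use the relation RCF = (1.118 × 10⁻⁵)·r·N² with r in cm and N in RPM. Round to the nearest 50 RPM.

15200 RPM

Current RCF = 1.118 × 10⁻⁵ × 20.3 × (11908)² = 1.118 × 10⁻⁵ × 20.3 × 141,800,464 ≈ 32,182.2 × g
Target RCF = 32,182.2 + 20,400 = 52,582.2 × g
N² = 52,582.2 / (22.6954 × 10⁻⁵) = 231,686,597
N ≈ √231,686,597 ≈ 15,221.3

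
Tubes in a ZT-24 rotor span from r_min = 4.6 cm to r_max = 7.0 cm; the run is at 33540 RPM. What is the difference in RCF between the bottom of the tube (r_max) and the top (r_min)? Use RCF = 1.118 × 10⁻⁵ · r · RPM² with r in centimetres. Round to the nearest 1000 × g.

≈ 30000 × g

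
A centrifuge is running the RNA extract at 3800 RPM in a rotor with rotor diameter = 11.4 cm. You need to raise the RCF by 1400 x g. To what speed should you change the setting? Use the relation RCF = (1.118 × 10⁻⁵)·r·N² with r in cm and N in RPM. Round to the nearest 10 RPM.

N₂ ≈ 6030 RPM

r = 11.4 / 2 = 5.7 cm
Current RCF = 1.118 × 10⁻⁵ × 5.7 × (3800)² = 1.118 × 10⁻⁵ × 5.7 × 14,440,000 ≈ 920.2 × g
Target RCF = 920.2 + 1,400 = 2,320.2 × g
N² = 2,320.2 / (6.3726 × 10⁻⁵) = 36,409,001
N ≈ √36,409,001 ≈ 6,034.0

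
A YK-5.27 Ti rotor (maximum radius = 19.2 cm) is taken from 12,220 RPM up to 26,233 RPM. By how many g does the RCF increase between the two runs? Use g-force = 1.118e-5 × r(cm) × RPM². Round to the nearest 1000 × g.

RCF₁ = 1.118 × 10⁻⁵ × 19.2 × (12220)² = 1.118 × 10⁻⁵ × 19.2 × 149,328,400 ≈ 32,054.2 × g
RCF₂ = 1.118 × 10⁻⁵ × 19.2 × (26233)² = 1.118 × 10⁻⁵ × 19.2 × 688,170,289 ≈ 147,719.9 × g
Increase = 147,719.9 − 32,054.2 = 115,665.7

≈ 116000 g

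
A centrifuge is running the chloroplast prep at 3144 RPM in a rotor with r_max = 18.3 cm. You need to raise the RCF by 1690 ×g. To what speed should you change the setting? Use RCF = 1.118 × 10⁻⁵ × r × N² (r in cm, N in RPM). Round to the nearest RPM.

Current RCF = 1.118 × 10⁻⁵ × 18.3 × (3144)² = 1.118 × 10⁻⁵ × 18.3 × 9,884,736 ≈ 2,022.4 × g
Target RCF = 2,022.4 + 1,690 = 3,712.4 × g
N² = 3,712.4 / (20.4594 × 10⁻⁵) = 18,145,205
N ≈ √18,145,205 ≈ 4,259.7

N₂ ≈ 4260 RPM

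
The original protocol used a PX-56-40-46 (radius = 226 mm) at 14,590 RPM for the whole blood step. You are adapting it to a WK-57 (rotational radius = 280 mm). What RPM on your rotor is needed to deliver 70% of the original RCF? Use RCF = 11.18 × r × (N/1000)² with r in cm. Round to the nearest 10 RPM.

10970 RPM

Original rotor: r = 226 mm = 22.6 cm
RCF_original = 11.18 × 22.6 × (14.59)² = 11.18 × 22.6 × 212.8681 ≈ 53,785 × g
Target RCF = 0.7 × 53,785 ≈ 37,649.5 × g
Your rotor: r = 280 mm = 28.0 cm
37,649.5 = 11.18 × 28 × (N/1000)²
(N/1000)² = 37,649.5 / 313.04 = 120.2706
N = 1000 × √120.2706 ≈ 10,966.8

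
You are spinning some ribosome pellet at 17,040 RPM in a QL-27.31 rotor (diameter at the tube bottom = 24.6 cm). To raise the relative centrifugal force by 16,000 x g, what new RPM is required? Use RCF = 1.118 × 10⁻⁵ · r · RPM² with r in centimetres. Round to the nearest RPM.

r = 24.6 / 2 = 12.3 cm
Current RCF = 1.118 × 10⁻⁵ × 12.3 × (17040)² = 1.118 × 10⁻⁵ × 12.3 × 290,361,600 ≈ 39,928.8 × g
Target RCF = 39,928.8 + 16,000 = 55,928.8 × g
N² = 55,928.8 / (13.7514 × 10⁻⁵) = 406,713,498
N ≈ √406,713,498 ≈ 20,167.1

20167 RPM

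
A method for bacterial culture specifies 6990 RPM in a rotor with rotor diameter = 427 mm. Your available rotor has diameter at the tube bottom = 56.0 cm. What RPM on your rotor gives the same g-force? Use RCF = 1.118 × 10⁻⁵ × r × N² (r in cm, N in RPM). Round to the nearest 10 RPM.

Original rotor: r = 427 mm / 2 = 213.5 mm = 21.35 cm
RCF_original = 1.118 × 10⁻⁵ × 21.35 × (6990)² = 1.118 × 10⁻⁵ × 21.35 × 48,860,100 ≈ 11,662.6 × g
Your rotor: r = 56.0 / 2 = 28 cm
11,662.6 = 1.118 × 10⁻⁵ × 28 × N²
N² = 11,662.6 / (31.304 × 10⁻⁵) = 37,255,942
N ≈ √37,255,942 ≈ 6,103.8

6100 RPM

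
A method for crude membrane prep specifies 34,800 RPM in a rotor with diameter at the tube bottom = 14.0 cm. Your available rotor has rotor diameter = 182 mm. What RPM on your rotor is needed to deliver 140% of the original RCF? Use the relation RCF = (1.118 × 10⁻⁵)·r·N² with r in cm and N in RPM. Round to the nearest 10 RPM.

Original rotor: r = 14.0 / 2 = 7 cm
RCF_original = 1.118 × 10⁻⁵ × 7 × (34800)² = 1.118 × 10⁻⁵ × 7 × 1,211,040,000 ≈ 94,776 × g
Target RCF = 1.4 × 94,776 ≈ 132,686.4 × g
Your rotor: r = 182 mm / 2 = 91 mm = 9.1 cm
132,686.4 = 1.118 × 10⁻⁵ × 9.1 × N²
N² = 132,686.4 / (10.1738 × 10⁻⁵) = 1,304,197,055
N ≈ √1,304,197,055 ≈ 36,113.7

36110 RPM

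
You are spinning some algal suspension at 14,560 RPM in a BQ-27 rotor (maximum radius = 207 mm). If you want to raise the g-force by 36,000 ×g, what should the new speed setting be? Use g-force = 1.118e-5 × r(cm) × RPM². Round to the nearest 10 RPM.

r = 207 mm = 20.7 cm
Current RCF = 1.118 × 10⁻⁵ × 20.7 × (14560)² = 1.118 × 10⁻⁵ × 20.7 × 211,993,600 ≈ 49,060.8 × g
Target RCF = 49,060.8 + 36,000 = 85,060.8 × g
N² = 85,060.8 / (23.1426 × 10⁻⁵) = 367,550,751
N ≈ √367,550,751 ≈ 19,171.6

19170 RPM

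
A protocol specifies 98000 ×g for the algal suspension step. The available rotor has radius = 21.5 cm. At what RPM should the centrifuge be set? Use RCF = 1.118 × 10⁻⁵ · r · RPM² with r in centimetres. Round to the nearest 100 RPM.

RCF = 1.118 × 10⁻⁵ × r × N²
98,000 = 1.118 × 10⁻⁵ × 21.5 × N²
N² = 98,000 / (24.037 × 10⁻⁵) = 407,704,788
N ≈ √407,704,788 ≈ 20,191.7

N ≈ 20200 RPM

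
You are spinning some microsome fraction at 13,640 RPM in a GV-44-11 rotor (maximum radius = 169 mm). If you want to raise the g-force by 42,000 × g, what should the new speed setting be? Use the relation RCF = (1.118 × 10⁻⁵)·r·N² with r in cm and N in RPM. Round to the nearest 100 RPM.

≈ 20200 RPM

r = 169 mm = 16.9 cm
Current RCF = 1.118 × 10⁻⁵ × 16.9 × (13640)² = 1.118 × 10⁻⁵ × 16.9 × 186,049,600 ≈ 35,152.6 × g
Target RCF = 35,152.6 + 42,000 = 77,152.6 × g
N² = 77,152.6 / (18.8942 × 10⁻⁵) = 408,340,126
N ≈ √408,340,126 ≈ 20,207.4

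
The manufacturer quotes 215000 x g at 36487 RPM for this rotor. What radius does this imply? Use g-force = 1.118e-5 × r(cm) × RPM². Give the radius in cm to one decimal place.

≈ 14.4 cm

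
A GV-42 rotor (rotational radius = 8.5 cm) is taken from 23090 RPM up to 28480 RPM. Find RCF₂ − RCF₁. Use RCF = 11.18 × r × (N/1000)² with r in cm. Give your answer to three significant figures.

26400 x g

RCF₁ = 11.18 × 8.5 × (23.09)² = 11.18 × 8.5 × 533.1481 ≈ 50,665.1 × g
RCF₂ = 11.18 × 8.5 × (28.48)² = 11.18 × 8.5 × 811.1104 ≈ 77,079.8 × g
Increase = 77,079.8 − 50,665.1 = 26,414.7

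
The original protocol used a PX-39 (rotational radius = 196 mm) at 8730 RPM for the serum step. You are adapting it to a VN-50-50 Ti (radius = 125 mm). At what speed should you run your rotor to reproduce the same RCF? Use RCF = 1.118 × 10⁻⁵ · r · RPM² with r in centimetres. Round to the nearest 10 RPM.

≈ 10930 RPM

Original rotor: r = 196 mm = 19.6 cm
RCF_original = 1.118 × 10⁻⁵ × 19.6 × (8730)² = 1.118 × 10⁻⁵ × 19.6 × 76,212,900 ≈ 16,700.4 × g
Your rotor: r = 125 mm = 12.5 cm
16,700.4 = 1.118 × 10⁻⁵ × 12.5 × N²
N² = 16,700.4 / (13.975 × 10⁻⁵) = 119,501,968
N ≈ √119,501,968 ≈ 10,931.7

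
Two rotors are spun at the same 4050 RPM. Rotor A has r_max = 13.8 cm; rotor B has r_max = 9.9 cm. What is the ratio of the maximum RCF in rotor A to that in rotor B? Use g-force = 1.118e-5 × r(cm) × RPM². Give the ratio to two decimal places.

1.39

At fixed N, RCF ∝ r, so RCF_A/RCF_B = r_A/r_B = 13.8 / 9.9 = 1.3939.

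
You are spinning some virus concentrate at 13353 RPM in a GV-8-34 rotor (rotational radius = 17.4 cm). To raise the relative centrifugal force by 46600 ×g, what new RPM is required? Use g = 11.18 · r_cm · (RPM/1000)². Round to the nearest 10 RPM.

N₂ ≈ 20440 RPM

Current RCF = 11.18 × 17.4 × (13.353)² = 11.18 × 17.4 × 178.302609 ≈ 34,685.6 × g
Target RCF = 34,685.6 + 46,600 = 81,285.6 × g
(N/1000)² = 81,285.6 / 194.532 = 417.8521
N = 1000 × √417.8521 ≈ 20,441.4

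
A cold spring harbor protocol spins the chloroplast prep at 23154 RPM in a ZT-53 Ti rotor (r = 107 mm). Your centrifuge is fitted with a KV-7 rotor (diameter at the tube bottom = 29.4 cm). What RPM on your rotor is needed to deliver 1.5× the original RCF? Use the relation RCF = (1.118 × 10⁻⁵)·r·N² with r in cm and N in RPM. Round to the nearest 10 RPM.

Original rotor: r = 107 mm = 10.7 cm
RCF_original = 1.118 × 10⁻⁵ × 10.7 × (23154)² = 1.118 × 10⁻⁵ × 10.7 × 536,107,716 ≈ 64,132.4 × g
Target RCF = 1.5 × 64,132.4 ≈ 96,198.6 × g
Your rotor: r = 29.4 / 2 = 14.7 cm
96,198.6 = 1.118 × 10⁻⁵ × 14.7 × N²
N² = 96,198.6 / (16.4346 × 10⁻⁵) = 585,341,901
N ≈ √585,341,901 ≈ 24,193.8

≈ 24190 RPM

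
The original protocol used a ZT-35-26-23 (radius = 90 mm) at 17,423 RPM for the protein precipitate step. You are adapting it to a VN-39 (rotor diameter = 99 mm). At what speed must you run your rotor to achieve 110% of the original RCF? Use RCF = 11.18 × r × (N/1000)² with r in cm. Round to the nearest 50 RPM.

24650 RPM

Original rotor: r = 90 mm = 9.0 cm
RCF_original = 11.18 × 9 × (17.423)² = 11.18 × 9 × 303.560929 ≈ 30,544.3 × g
Target RCF = 1.1 × 30,544.3 ≈ 33,598.7 × g
Your rotor: r = 99 mm / 2 = 49.5 mm = 4.95 cm
33,598.7 = 11.18 × 4.95 × (N/1000)²
(N/1000)² = 33,598.7 / 55.341 = 607.1213
N = 1000 × √607.1213 ≈ 24,639.8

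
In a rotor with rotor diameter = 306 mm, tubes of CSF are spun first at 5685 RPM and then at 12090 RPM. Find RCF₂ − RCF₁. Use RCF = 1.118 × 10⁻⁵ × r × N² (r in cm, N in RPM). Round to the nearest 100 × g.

≈ 19500 × g

r = 306 mm / 2 = 153 mm = 15.3 cm
RCF₁ = 1.118 × 10⁻⁵ × 15.3 × (5685)² = 1.118 × 10⁻⁵ × 15.3 × 32,319,225 ≈ 5,528.3 × g
RCF₂ = 1.118 × 10⁻⁵ × 15.3 × (12090)² = 1.118 × 10⁻⁵ × 15.3 × 146,168,100 ≈ 25,002.6 × g
Increase = 25,002.6 − 5,528.3 = 19,474.3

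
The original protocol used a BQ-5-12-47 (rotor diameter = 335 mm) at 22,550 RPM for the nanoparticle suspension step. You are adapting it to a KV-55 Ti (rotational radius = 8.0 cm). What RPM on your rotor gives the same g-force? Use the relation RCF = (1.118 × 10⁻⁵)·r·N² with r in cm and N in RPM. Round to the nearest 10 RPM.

32630 RPM

Original rotor: r = 335 mm / 2 = 167.5 mm = 16.75 cm
RCF = 1.118 × 10⁻⁵ × r × N²
RCF_original = 1.118 × 10⁻⁵ × 16.75 × (22550)² = 1.118 × 10⁻⁵ × 16.75 × 508,502,500 ≈ 95,224.7 × g
95,224.7 = 1.118 × 10⁻⁵ × 8 × N²
N² = 95,224.7 / (8.944 × 10⁻⁵) = 1,064,676,878
N ≈ √1,064,676,878 ≈ 32,629.4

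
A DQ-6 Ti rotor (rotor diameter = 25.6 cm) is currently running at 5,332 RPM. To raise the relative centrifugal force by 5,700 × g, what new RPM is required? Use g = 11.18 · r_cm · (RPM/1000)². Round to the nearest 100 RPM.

r = 25.6 / 2 = 12.8 cm
Current RCF = 11.18 × 12.8 × (5.332)² = 11.18 × 12.8 × 28.430224 ≈ 4,068.5 × g
Target RCF = 4,068.5 + 5,700 = 9,768.5 × g
(N/1000)² = 9,768.5 / 143.104 = 68.26154
N = 1000 × √68.26154 ≈ 8,262.1

8300 RPM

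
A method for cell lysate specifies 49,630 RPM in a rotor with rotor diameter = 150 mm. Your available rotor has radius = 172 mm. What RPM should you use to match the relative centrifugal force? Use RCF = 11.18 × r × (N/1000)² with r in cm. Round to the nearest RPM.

Original rotor: r = 150 mm / 2 = 75 mm = 7.5 cm
RCF = 11.18 × r × (N/1000)²
RCF_original = 11.18 × 7.5 × (49.63)² = 11.18 × 7.5 × 2,463.1369 ≈ 206,534 × g
Your rotor: r = 172 mm = 17.2 cm
206,534 = 11.18 × 17.2 × (N/1000)²
(N/1000)² = 206,534 / 192.296 = 1074.042
N = 1000 × √1074.042 ≈ 32,772.6

≈ 32773 RPM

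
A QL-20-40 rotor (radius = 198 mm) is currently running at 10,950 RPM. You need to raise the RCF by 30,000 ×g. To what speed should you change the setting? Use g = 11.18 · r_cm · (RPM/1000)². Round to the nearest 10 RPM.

15980 RPM

r = 198 mm = 19.8 cm
Current RCF = 11.18 × 19.8 × (10.95)² = 11.18 × 19.8 × 119.9025 ≈ 26,542.1 × g
Target RCF = 26,542.1 + 30,000 = 56,542.1 × g
(N/1000)² = 56,542.1 / 221.364 = 255.4259
N = 1000 × √255.4259 ≈ 15,982.0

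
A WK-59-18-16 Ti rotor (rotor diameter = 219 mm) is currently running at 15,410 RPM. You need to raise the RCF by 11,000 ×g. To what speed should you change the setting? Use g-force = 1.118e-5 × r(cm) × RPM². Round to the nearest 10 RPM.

r = 219 mm / 2 = 109.5 mm = 10.95 cm
Current RCF = 1.118 × 10⁻⁵ × 10.95 × (15410)² = 1.118 × 10⁻⁵ × 10.95 × 237,468,100 ≈ 29,071.1 × g
Target RCF = 29,071.1 + 11,000 = 40,071.1 × g
N² = 40,071.1 / (12.2421 × 10⁻⁵) = 327,322,110
N ≈ √327,322,110 ≈ 18,092.0

≈ 18090 RPM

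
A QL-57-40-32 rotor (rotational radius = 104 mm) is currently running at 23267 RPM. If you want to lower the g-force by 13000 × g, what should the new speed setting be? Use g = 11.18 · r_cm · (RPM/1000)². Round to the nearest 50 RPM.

r = 104 mm = 10.4 cm
Current RCF = 11.18 × 10.4 × (23.267)² = 11.18 × 10.4 × 541.353289 ≈ 62,944.2 × g
Target RCF = 62,944.2 − 13,000 = 49,944.2 × g
(N/1000)² = 49,944.2 / 116.272 = 429.5462
N = 1000 × √429.5462 ≈ 20,725.5

≈ 20750 RPM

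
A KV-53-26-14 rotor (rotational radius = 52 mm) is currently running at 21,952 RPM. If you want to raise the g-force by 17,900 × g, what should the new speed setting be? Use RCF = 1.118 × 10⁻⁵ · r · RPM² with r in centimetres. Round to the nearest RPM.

≈ 28103 RPM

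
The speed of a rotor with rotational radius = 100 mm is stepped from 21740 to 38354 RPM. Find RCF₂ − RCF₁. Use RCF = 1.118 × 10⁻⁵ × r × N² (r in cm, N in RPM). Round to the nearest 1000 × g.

112000 ×g

r = 100 mm = 10.0 cm
RCF₁ = 1.118 × 10⁻⁵ × 10 × (21740)² = 1.118 × 10⁻⁵ × 10 × 472,627,600 ≈ 52,839.8 × g
RCF₂ = 1.118 × 10⁻⁵ × 10 × (38354)² = 1.118 × 10⁻⁵ × 10 × 1,471,029,316 ≈ 164,461.1 × g
Increase = 164,461.1 − 52,839.8 = 111,621.3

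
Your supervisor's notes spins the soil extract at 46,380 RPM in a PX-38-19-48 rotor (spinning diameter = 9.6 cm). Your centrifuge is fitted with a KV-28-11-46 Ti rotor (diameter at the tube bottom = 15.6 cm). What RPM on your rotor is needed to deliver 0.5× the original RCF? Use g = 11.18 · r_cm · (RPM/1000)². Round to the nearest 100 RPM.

≈ 25700 RPM

Original rotor: r = 9.6 / 2 = 4.8 cm
RCF_original = 11.18 × 4.8 × (46.38)² = 11.18 × 4.8 × 2,151.1044 ≈ 115,436.9 × g
Target RCF = 0.5 × 115,436.9 ≈ 57,718.4 × g
Your rotor: r = 15.6 / 2 = 7.8 cm
57,718.4 = 11.18 × 7.8 × (N/1000)²
(N/1000)² = 57,718.4 / 87.204 = 661.8779
N = 1000 × √661.8779 ≈ 25,727.0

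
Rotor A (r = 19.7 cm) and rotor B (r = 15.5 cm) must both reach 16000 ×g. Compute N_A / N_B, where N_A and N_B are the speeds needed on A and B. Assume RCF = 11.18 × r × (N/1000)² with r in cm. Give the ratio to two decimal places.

0.89

At fixed RCF, N ∝ 1/√r, so N_A/N_B = √(r_B/r_A) = √(15.5/19.7) = √0.786802 = 0.8870.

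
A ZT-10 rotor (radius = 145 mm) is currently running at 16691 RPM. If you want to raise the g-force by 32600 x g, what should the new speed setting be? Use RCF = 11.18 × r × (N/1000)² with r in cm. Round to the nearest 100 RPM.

r = 145 mm = 14.5 cm
Current RCF = 11.18 × 14.5 × (16.691)² = 11.18 × 14.5 × 278.589481 ≈ 45,162.1 × g
Target RCF = 45,162.1 + 32,600 = 77,762.1 × g
(N/1000)² = 77,762.1 / 162.11 = 479.6872
N = 1000 × √479.6872 ≈ 21,901.8

21900 RPM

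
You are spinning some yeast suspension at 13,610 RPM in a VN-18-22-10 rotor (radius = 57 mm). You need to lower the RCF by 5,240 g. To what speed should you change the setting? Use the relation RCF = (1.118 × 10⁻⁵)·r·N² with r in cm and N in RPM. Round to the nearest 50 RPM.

N₂ ≈ 10150 RPM

r = 57 mm = 5.7 cm
Current RCF = 1.118 × 10⁻⁵ × 5.7 × (13610)² = 1.118 × 10⁻⁵ × 5.7 × 185,232,100 ≈ 11,804.1 × g
Target RCF = 11,804.1 − 5,240 = 6,564.1 × g
N² = 6,564.1 / (6.3726 × 10⁻⁵) = 103,005,053
N ≈ √103,005,053 ≈ 10,149.1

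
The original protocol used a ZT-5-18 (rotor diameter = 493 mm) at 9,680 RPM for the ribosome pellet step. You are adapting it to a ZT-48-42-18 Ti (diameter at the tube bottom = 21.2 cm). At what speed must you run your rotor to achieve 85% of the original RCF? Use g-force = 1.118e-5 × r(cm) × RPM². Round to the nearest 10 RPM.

Original rotor: r = 493 mm / 2 = 246.5 mm = 24.65 cm
RCF_original = 1.118 × 10⁻⁵ × 24.65 × (9680)² = 1.118 × 10⁻⁵ × 24.65 × 93,702,400 ≈ 25,823.2 × g
Target RCF = 0.85 × 25,823.2 ≈ 21,949.7 × g
Your rotor: r = 21.2 / 2 = 10.6 cm
21,949.7 = 1.118 × 10⁻⁵ × 10.6 × N²
N² = 21,949.7 / (11.8508 × 10⁻⁵) = 185,217,032
N ≈ √185,217,032 ≈ 13,609.4

≈ 13610 RPM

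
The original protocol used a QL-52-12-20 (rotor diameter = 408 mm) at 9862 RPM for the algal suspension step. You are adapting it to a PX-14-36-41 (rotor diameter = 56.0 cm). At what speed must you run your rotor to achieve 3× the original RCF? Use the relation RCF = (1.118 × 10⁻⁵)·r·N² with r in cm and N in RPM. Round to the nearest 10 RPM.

Original rotor: r = 408 mm / 2 = 204 mm = 20.4 cm
RCF_original = 1.118 × 10⁻⁵ × 20.4 × (9862)² = 1.118 × 10⁻⁵ × 20.4 × 97,259,044 ≈ 22,182.1 × g
Target RCF = 3 × 22,182.1 ≈ 66,546.3 × g
Your rotor: r = 56.0 / 2 = 28 cm
66,546.3 = 1.118 × 10⁻⁵ × 28 × N²
N² = 66,546.3 / (31.304 × 10⁻⁵) = 212,580,820
N ≈ √212,580,820 ≈ 14,580.2

14580 RPM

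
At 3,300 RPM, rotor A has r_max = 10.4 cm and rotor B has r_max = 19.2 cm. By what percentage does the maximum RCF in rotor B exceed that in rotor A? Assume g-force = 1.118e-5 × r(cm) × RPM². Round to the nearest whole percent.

At equal RPM, RCF scales linearly with r: ratio = 19.2 / 10.4 = 1.8462.
So rotor B delivers 84.6% more g-force.

85%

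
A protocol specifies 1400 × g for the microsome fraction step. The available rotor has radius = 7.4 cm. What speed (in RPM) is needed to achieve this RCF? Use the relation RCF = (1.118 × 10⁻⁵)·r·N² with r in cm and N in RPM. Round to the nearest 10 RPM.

≈ 4110 RPM

1,400 = 1.118 × 10⁻⁵ × 7.4 × N²
N² = 1,400 / (8.2732 × 10⁻⁵) = 16,922,110
N ≈ √16,922,110 ≈ 4,113.6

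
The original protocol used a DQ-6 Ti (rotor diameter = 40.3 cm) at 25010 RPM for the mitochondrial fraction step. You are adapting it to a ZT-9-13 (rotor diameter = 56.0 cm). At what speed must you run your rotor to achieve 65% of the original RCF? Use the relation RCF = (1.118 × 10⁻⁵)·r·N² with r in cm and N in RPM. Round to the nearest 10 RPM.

Original rotor: r = 40.3 / 2 = 20.15 cm
RCF_original = 1.118 × 10⁻⁵ × 20.15 × (25010)² = 1.118 × 10⁻⁵ × 20.15 × 625,500,100 ≈ 140,910.8 × g
Target RCF = 0.65 × 140,910.8 ≈ 91,592 × g
Your rotor: r = 56.0 / 2 = 28 cm
91,592 = 1.118 × 10⁻⁵ × 28 × N²
N² = 91,592 / (31.304 × 10⁻⁵) = 292,588,807
N ≈ √292,588,807 ≈ 17,105.2

17110 RPM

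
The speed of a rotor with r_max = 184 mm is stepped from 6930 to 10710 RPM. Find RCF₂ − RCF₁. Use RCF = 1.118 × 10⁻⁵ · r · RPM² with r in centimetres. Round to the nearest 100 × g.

r = 184 mm = 18.4 cm
RCF₁ = 1.118 × 10⁻⁵ × 18.4 × (6930)² = 1.118 × 10⁻⁵ × 18.4 × 48,024,900 ≈ 9,879.3 × g
RCF₂ = 1.118 × 10⁻⁵ × 18.4 × (10710)² = 1.118 × 10⁻⁵ × 18.4 × 114,704,100 ≈ 23,596 × g
Increase = 23,596 − 9,879.3 = 13,716.7

≈ 13700 x g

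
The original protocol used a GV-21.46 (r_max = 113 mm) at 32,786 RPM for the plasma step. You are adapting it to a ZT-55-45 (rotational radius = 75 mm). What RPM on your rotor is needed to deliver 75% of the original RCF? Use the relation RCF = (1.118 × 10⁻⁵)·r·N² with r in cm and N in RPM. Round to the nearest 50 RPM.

Original rotor: r = 113 mm = 11.3 cm
RCF = 1.118 × 10⁻⁵ × r × N²
RCF_original = 1.118 × 10⁻⁵ × 11.3 × (32786)² = 1.118 × 10⁻⁵ × 11.3 × 1,074,921,796 ≈ 135,799.2 × g
Target RCF = 0.75 × 135,799.2 ≈ 101,849.4 × g
Your rotor: r = 75 mm = 7.5 cm
101,849.4 = 1.118 × 10⁻⁵ × 7.5 × N²
N² = 101,849.4 / (8.385 × 10⁻⁵) = 1,214,661,896
N ≈ √1,214,661,896 ≈ 34,852.0

≈ 34850 RPM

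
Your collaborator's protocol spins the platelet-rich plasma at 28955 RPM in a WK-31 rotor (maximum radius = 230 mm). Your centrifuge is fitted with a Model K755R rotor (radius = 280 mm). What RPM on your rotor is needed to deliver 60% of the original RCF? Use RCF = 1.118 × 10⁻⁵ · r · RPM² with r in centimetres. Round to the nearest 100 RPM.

Original rotor: r = 230 mm = 23.0 cm
RCF_original = 1.118 × 10⁻⁵ × 23 × (28955)² = 1.118 × 10⁻⁵ × 23 × 838,392,025 ≈ 215,584.1 × g
Target RCF = 0.6 × 215,584.1 ≈ 129,350.5 × g
Your rotor: r = 280 mm = 28.0 cm
129,350.5 = 1.118 × 10⁻⁵ × 28 × N²
N² = 129,350.5 / (31.304 × 10⁻⁵) = 413,207,577
N ≈ √413,207,577 ≈ 20,327.5

20300 RPM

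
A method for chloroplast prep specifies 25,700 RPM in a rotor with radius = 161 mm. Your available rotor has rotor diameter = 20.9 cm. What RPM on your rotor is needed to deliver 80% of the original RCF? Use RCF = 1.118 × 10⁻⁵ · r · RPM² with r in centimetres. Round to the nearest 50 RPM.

Original rotor: r = 161 mm = 16.1 cm
RCF_original = 1.118 × 10⁻⁵ × 16.1 × (25700)² = 1.118 × 10⁻⁵ × 16.1 × 660,490,000 ≈ 118,886.9 × g
Target RCF = 0.8 × 118,886.9 ≈ 95,109.5 × g
Your rotor: r = 20.9 / 2 = 10.45 cm
95,109.5 = 1.118 × 10⁻⁵ × 10.45 × N²
N² = 95,109.5 / (11.6831 × 10⁻⁵) = 814,077,599
N ≈ √814,077,599 ≈ 28,532.0

≈ 28550 RPM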